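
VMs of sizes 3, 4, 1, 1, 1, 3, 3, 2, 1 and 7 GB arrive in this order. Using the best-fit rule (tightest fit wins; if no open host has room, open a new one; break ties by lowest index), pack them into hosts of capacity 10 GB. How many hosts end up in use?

  3 → host 1 (new)  [load 3/10]
  4 → host 1  [load 7/10]
  1 → host 1  [load 8/10]
  1 → host 1  [load 9/10]
  1 → host 1  [load 10/10]
  3 → host 2 (new)  [load 3/10]
  3 → host 2  [load 6/10]
  2 → host 2  [load 8/10]
  1 → host 2  [load 9/10]
  7 → host 3 (new)  [load 7/10]
3 hosts opened.

3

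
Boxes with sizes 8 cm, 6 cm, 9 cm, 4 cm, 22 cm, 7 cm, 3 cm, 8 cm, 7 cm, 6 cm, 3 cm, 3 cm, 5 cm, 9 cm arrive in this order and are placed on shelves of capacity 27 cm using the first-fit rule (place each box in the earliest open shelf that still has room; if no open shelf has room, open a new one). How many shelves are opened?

4

  8 → shelf 1 (new)  [load 8/27]
  6 → shelf 1  [load 14/27]
  9 → shelf 1  [load 23/27]
  4 → shelf 1  [load 27/27]
  22 → shelf 2 (new)  [load 22/27]
  7 → shelf 3 (new)  [load 7/27]
  3 → shelf 2  [load 25/27]
  8 → shelf 3  [load 15/27]
  7 → shelf 3  [load 22/27]
  6 → shelf 4 (new)  [load 6/27]
  3 → shelf 3  [load 25/27]
  3 → shelf 4  [load 9/27]
  5 → shelf 4  [load 14/27]
  9 → shelf 4  [load 23/27]
4 shelves opened.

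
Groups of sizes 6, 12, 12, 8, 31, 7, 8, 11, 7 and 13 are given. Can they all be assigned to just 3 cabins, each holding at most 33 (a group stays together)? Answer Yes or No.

Total = 115; ⌈115/33⌉ = 4.
At least 4 cabins are required, but only 3 are allowed.

No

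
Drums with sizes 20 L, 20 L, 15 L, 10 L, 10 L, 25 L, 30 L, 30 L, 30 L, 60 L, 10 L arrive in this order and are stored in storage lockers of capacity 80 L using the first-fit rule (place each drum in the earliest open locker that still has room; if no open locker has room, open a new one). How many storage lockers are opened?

4

  20 → locker 1 (new)  [load 20/80]
  20 → locker 1  [load 40/80]
  15 → locker 1  [load 55/80]
  10 → locker 1  [load 65/80]
  10 → locker 1  [load 75/80]
  25 → locker 2 (new)  [load 25/80]
  30 → locker 2  [load 55/80]
  30 → locker 3 (new)  [load 30/80]
  30 → locker 3  [load 60/80]
  60 → locker 4 (new)  [load 60/80]
  10 → locker 2  [load 65/80]
4 storage lockers opened.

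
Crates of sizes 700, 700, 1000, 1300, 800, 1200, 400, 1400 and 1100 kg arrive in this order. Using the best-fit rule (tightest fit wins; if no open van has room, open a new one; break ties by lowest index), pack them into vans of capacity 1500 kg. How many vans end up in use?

  700 → van 1 (new)  [load 700/1500]
  700 → van 1  [load 1400/1500]
  1000 → van 2 (new)  [load 1000/1500]
  1300 → van 3 (new)  [load 1300/1500]
  800 → van 4 (new)  [load 800/1500]
  1200 → van 5 (new)  [load 1200/1500]
  400 → van 2  [load 1400/1500]
  1400 → van 6 (new)  [load 1400/1500]
  1100 → van 7 (new)  [load 1100/1500]
7 vans opened.

7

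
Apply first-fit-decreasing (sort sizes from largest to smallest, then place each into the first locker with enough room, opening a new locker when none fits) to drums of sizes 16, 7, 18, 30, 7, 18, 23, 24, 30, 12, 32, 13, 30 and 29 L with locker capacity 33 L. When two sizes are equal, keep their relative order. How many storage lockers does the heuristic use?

10

Sorted descending: 32, 30, 30, 30, 29, 24, 23, 18, 18, 16, 13, 12, 7, 7.
  32 → locker 1 (new)  [load 32/33]
  30 → locker 2 (new)  [load 30/33]
  30 → locker 3 (new)  [load 30/33]
  30 → locker 4 (new)  [load 30/33]
  29 → locker 5 (new)  [load 29/33]
  24 → locker 6 (new)  [load 24/33]
  23 → locker 7 (new)  [load 23/33]
  18 → locker 8 (new)  [load 18/33]
  18 → locker 9 (new)  [load 18/33]
  16 → locker 10 (new)  [load 16/33]
  13 → locker 8  [load 31/33]
  12 → locker 9  [load 30/33]
  7 → locker 6  [load 31/33]
  7 → locker 7  [load 30/33]
10 storage lockers opened.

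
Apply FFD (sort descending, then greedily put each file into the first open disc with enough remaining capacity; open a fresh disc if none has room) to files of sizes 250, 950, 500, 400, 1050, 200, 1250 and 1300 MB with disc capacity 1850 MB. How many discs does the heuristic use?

Sorted descending: 1300, 1250, 1050, 950, 500, 400, 250, 200.
  1300 → disc 1 (new)  [load 1300/1850]
  1250 → disc 2 (new)  [load 1250/1850]
  1050 → disc 3 (new)  [load 1050/1850]
  950 → disc 4 (new)  [load 950/1850]
  500 → disc 1  [load 1800/1850]
  400 → disc 2  [load 1650/1850]
  250 → disc 3  [load 1300/1850]
  200 → disc 2  [load 1850/1850]
4 discs opened.

4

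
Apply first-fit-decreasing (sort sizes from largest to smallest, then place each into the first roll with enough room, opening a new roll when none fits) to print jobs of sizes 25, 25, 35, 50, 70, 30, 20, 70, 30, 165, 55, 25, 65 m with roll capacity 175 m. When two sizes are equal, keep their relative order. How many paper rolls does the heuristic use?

Sorted descending: 165, 70, 70, 65, 55, 50, 35, 30, 30, 25, 25, 25, 20.
  165 → roll 1 (new)  [load 165/175]
  70 → roll 2 (new)  [load 70/175]
  70 → roll 2  [load 140/175]
  65 → roll 3 (new)  [load 65/175]
  55 → roll 3  [load 120/175]
  50 → roll 3  [load 170/175]
  35 → roll 2  [load 175/175]
  30 → roll 4 (new)  [load 30/175]
  30 → roll 4  [load 60/175]
  25 → roll 4  [load 85/175]
  25 → roll 4  [load 110/175]
  25 → roll 4  [load 135/175]
  20 → roll 4  [load 155/175]
4 paper rolls opened.

4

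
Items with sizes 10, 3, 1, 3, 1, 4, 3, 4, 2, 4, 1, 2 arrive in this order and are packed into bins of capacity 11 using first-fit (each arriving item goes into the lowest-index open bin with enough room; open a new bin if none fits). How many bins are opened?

  10 → bin 1 (new)  [load 10/11]
  3 → bin 2 (new)  [load 3/11]
  1 → bin 1  [load 11/11]
  3 → bin 2  [load 6/11]
  1 → bin 2  [load 7/11]
  4 → bin 2  [load 11/11]
  3 → bin 3 (new)  [load 3/11]
  4 → bin 3  [load 7/11]
  2 → bin 3  [load 9/11]
  4 → bin 4 (new)  [load 4/11]
  1 → bin 3  [load 10/11]
  2 → bin 4  [load 6/11]
4 bins opened.

4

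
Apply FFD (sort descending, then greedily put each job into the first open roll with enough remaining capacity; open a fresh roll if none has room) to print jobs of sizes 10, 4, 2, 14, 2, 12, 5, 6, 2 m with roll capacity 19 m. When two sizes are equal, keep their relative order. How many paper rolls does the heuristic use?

Sorted descending: 14, 12, 10, 6, 5, 4, 2, 2, 2.
  14 → roll 1 (new)  [load 14/19]
  12 → roll 2 (new)  [load 12/19]
  10 → roll 3 (new)  [load 10/19]
  6 → roll 2  [load 18/19]
  5 → roll 1  [load 19/19]
  4 → roll 3  [load 14/19]
  2 → roll 3  [load 16/19]
  2 → roll 3  [load 18/19]
  2 → roll 4 (new)  [load 2/19]
4 paper rolls opened.

4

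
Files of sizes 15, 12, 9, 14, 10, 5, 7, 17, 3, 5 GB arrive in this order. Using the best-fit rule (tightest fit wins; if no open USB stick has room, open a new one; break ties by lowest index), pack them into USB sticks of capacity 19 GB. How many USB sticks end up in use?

6

  15 → USB stick 1 (new)  [load 15/19]
  12 → USB stick 2 (new)  [load 12/19]
  9 → USB stick 3 (new)  [load 9/19]
  14 → USB stick 4 (new)  [load 14/19]
  10 → USB stick 3  [load 19/19]
  5 → USB stick 4  [load 19/19]
  7 → USB stick 2  [load 19/19]
  17 → USB stick 5 (new)  [load 17/19]
  3 → USB stick 1  [load 18/19]
  5 → USB stick 6 (new)  [load 5/19]
6 USB sticks opened.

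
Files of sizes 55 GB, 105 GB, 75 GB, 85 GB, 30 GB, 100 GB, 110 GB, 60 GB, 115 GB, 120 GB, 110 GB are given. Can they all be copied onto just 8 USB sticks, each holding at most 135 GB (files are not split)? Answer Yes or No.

No

Total = 965 GB; ⌈965/135⌉ = 8.
The bound of 8 does not rule out 8, but exhaustive search shows no assignment into 8 USB sticks of capacity 135 GB exists — the minimum is 9.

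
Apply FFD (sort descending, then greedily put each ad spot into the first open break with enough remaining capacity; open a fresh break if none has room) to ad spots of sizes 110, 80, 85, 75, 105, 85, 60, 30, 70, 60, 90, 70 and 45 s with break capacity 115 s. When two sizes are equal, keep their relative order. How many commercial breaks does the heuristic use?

11

Sorted descending: 110, 105, 90, 85, 85, 80, 75, 70, 70, 60, 60, 45, 30.
  110 → break 1 (new)  [load 110/115]
  105 → break 2 (new)  [load 105/115]
  90 → break 3 (new)  [load 90/115]
  85 → break 4 (new)  [load 85/115]
  85 → break 5 (new)  [load 85/115]
  80 → break 6 (new)  [load 80/115]
  75 → break 7 (new)  [load 75/115]
  70 → break 8 (new)  [load 70/115]
  70 → break 9 (new)  [load 70/115]
  60 → break 10 (new)  [load 60/115]
  60 → break 11 (new)  [load 60/115]
  45 → break 8  [load 115/115]
  30 → break 4  [load 115/115]
11 commercial breaks opened.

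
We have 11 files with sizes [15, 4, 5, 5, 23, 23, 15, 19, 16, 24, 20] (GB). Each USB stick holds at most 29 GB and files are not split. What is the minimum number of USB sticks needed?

Total = 24 + 23 + 23 + 20 + 19 + 16 + 15 + 15 + 5 + 5 + 4 = 169 GB.
Lower bound: ⌈169/29⌉ = 6 USB sticks.
Also, 8 files each exceed 29/2 GB, and no two of those can share a USB stick, so at least 8 USB sticks are needed.
A packing using 8 USB sticks:
  USB stick 1: 24 + 5 = 29
  USB stick 2: 23 + 5 = 28
  USB stick 3: 23 + 4 = 27
  USB stick 4: 20 = 20
  USB stick 5: 19 = 19
  USB stick 6: 16 = 16
  USB stick 7: 15 = 15
  USB stick 8: 15 = 15
This matches the lower bound, so 8 is optimal.

8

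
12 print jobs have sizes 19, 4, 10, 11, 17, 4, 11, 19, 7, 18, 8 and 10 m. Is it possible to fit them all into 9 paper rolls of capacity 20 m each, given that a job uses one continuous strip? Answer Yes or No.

A valid assignment using 8 paper rolls:
  roll 1: 19 = 19
  roll 2: 19 = 19
  roll 3: 18 = 18
  roll 4: 17 = 17
  roll 5: 11 + 8 = 19
  roll 6: 11 + 7 = 18
  roll 7: 10 + 10 = 20
  roll 8: 4 + 4 = 8
That uses only 8 ≤ 9, so 9 paper rolls are enough.

Yes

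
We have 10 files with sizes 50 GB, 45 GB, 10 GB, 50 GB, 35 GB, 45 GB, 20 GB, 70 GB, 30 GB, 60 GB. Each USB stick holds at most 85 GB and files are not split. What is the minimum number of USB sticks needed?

Total = 70 + 60 + 50 + 50 + 45 + 45 + 35 + 30 + 20 + 10 = 415 GB.
Lower bound: ⌈415/85⌉ = 5 USB sticks.
Also, 6 files each exceed 85/2 GB, and no two of those can share a USB stick, so at least 6 USB sticks are needed.
A packing using 6 USB sticks:
  USB stick 1: 70 + 10 = 80
  USB stick 2: 60 + 20 = 80
  USB stick 3: 50 + 35 = 85
  USB stick 4: 50 + 30 = 80
  USB stick 5: 45 = 45
  USB stick 6: 45 = 45
This matches the lower bound, so 6 is optimal.

6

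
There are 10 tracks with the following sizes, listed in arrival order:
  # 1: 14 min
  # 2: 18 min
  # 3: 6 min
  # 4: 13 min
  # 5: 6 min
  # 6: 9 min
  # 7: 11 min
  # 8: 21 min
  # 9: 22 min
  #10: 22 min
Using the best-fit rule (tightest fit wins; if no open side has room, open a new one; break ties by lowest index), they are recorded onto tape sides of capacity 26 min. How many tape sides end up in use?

7

  14 → side 1 (new)  [load 14/26]
  18 → side 2 (new)  [load 18/26]
  6 → side 2  [load 24/26]
  13 → side 3 (new)  [load 13/26]
  6 → side 1  [load 20/26]
  9 → side 3  [load 22/26]
  11 → side 4 (new)  [load 11/26]
  21 → side 5 (new)  [load 21/26]
  22 → side 6 (new)  [load 22/26]
  22 → side 7 (new)  [load 22/26]
7 tape sides opened.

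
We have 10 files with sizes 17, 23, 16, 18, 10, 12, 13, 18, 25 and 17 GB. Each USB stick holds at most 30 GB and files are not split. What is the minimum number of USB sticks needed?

7

Total = 25 + 23 + 18 + 18 + 17 + 17 + 16 + 13 + 12 + 10 = 169 GB.
Lower bound: ⌈169/30⌉ = 6 USB sticks.
Also, 7 files each exceed 15 GB, and no two of those can share a USB stick, so at least 7 USB sticks are needed.
A packing using 7 USB sticks:
  USB stick 1: 25 = 25
  USB stick 2: 23 = 23
  USB stick 3: 18 + 12 = 30
  USB stick 4: 18 + 10 = 28
  USB stick 5: 17 + 13 = 30
  USB stick 6: 17 = 17
  USB stick 7: 16 = 16
This matches the lower bound, so 7 is optimal.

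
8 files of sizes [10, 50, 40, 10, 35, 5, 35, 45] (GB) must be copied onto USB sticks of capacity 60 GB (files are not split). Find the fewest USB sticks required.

Total = 50 + 45 + 40 + 35 + 35 + 10 + 10 + 5 = 230 GB.
Lower bound: ⌈230/60⌉ = 4 USB sticks.
Also, 5 files each exceed 30 GB, and no two of those can share a USB stick, so at least 5 USB sticks are needed.
A packing using 5 USB sticks:
  USB stick 1: 50 + 10 = 60
  USB stick 2: 45 + 10 + 5 = 60
  USB stick 3: 40 = 40
  USB stick 4: 35 = 35
  USB stick 5: 35 = 35
This matches the lower bound, so 5 is optimal.

5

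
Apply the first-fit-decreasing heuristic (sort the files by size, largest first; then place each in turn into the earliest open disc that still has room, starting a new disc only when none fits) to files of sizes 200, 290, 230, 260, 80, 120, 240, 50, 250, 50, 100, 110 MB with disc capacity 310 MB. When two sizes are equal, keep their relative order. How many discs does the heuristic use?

7

Sorted descending: 290, 260, 250, 240, 230, 200, 120, 110, 100, 80, 50, 50.
  290 → disc 1 (new)  [load 290/310]
  260 → disc 2 (new)  [load 260/310]
  250 → disc 3 (new)  [load 250/310]
  240 → disc 4 (new)  [load 240/310]
  230 → disc 5 (new)  [load 230/310]
  200 → disc 6 (new)  [load 200/310]
  120 → disc 7 (new)  [load 120/310]
  110 → disc 6  [load 310/310]
  100 → disc 7  [load 220/310]
  80 → disc 5  [load 310/310]
  50 → disc 2  [load 310/310]
  50 → disc 3  [load 300/310]
7 discs opened.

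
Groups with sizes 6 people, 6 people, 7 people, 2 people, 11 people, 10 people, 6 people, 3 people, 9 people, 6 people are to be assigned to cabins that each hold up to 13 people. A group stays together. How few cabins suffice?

6

Total = 11 + 10 + 9 + 7 + 6 + 6 + 6 + 6 + 3 + 2 = 66 people.
Lower bound: ⌈66/13⌉ = 6 cabins.
A packing using 6 cabins:
  cabin 1: 11 + 2 = 13
  cabin 2: 10 + 3 = 13
  cabin 3: 9 = 9
  cabin 4: 7 + 6 = 13
  cabin 5: 6 + 6 = 12
  cabin 6: 6 = 6
This matches the lower bound, so 6 is optimal.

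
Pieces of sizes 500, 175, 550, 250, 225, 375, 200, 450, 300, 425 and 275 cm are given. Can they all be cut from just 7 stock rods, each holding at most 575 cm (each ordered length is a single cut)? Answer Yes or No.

Total = 3725 cm; ⌈3725/575⌉ = 7.
The bound of 7 does not rule out 7, but exhaustive search shows no assignment into 7 stock rods of capacity 575 cm exists — the minimum is 8.

No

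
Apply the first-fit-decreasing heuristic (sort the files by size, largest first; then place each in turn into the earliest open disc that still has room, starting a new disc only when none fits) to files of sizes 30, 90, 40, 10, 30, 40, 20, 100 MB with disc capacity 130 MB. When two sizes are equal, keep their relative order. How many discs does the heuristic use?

3

Sorted descending: 100, 90, 40, 40, 30, 30, 20, 10.
  100 → disc 1 (new)  [load 100/130]
  90 → disc 2 (new)  [load 90/130]
  40 → disc 2  [load 130/130]
  40 → disc 3 (new)  [load 40/130]
  30 → disc 1  [load 130/130]
  30 → disc 3  [load 70/130]
  20 → disc 3  [load 90/130]
  10 → disc 3  [load 100/130]
3 discs opened.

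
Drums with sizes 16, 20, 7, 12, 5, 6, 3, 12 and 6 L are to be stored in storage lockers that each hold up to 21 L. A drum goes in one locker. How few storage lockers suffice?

Total = 20 + 16 + 12 + 12 + 7 + 6 + 6 + 5 + 3 = 87 L.
Lower bound: ⌈87/21⌉ = 5 storage lockers.
A packing using 5 storage lockers:
  locker 1: 20 = 20
  locker 2: 16 + 5 = 21
  locker 3: 12 + 7 = 19
  locker 4: 12 + 6 + 3 = 21
  locker 5: 6 = 6
This matches the lower bound, so 5 is optimal.

5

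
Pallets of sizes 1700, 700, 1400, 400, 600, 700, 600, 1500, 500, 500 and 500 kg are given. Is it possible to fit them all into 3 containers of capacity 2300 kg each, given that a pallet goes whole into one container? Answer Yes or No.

Total = 9100 kg; ⌈9100/2300⌉ = 4.
At least 4 containers are required, but only 3 are allowed.

No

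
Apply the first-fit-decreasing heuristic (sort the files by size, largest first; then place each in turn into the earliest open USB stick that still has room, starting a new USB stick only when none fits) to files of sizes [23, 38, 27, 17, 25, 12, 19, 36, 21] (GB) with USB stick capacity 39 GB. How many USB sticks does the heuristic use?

7

Sorted descending: 38, 36, 27, 25, 23, 21, 19, 17, 12.
  38 → USB stick 1 (new)  [load 38/39]
  36 → USB stick 2 (new)  [load 36/39]
  27 → USB stick 3 (new)  [load 27/39]
  25 → USB stick 4 (new)  [load 25/39]
  23 → USB stick 5 (new)  [load 23/39]
  21 → USB stick 6 (new)  [load 21/39]
  19 → USB stick 7 (new)  [load 19/39]
  17 → USB stick 6  [load 38/39]
  12 → USB stick 3  [load 39/39]
7 USB sticks opened.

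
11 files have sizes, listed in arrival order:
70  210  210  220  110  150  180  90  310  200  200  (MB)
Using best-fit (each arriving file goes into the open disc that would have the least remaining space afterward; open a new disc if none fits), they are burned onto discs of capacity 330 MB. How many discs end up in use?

7

  70 → disc 1 (new)  [load 70/330]
  210 → disc 1  [load 280/330]
  210 → disc 2 (new)  [load 210/330]
  220 → disc 3 (new)  [load 220/330]
  110 → disc 3  [load 330/330]
  150 → disc 4 (new)  [load 150/330]
  180 → disc 4  [load 330/330]
  90 → disc 2  [load 300/330]
  310 → disc 5 (new)  [load 310/330]
  200 → disc 6 (new)  [load 200/330]
  200 → disc 7 (new)  [load 200/330]
7 discs opened.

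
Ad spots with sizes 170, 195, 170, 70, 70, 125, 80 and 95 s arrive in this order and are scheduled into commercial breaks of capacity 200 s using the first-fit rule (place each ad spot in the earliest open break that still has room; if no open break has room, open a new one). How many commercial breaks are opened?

  170 → break 1 (new)  [load 170/200]
  195 → break 2 (new)  [load 195/200]
  170 → break 3 (new)  [load 170/200]
  70 → break 4 (new)  [load 70/200]
  70 → break 4  [load 140/200]
  125 → break 5 (new)  [load 125/200]
  80 → break 6 (new)  [load 80/200]
  95 → break 6  [load 175/200]
6 commercial breaks opened.

6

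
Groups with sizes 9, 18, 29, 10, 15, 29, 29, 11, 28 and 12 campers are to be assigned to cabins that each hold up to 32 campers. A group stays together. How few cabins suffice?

7

Total = 29 + 29 + 29 + 28 + 18 + 15 + 12 + 11 + 10 + 9 = 190 campers.
Lower bound: ⌈190/32⌉ = 6 cabins.
A packing using 7 cabins:
  cabin 1: 29 = 29
  cabin 2: 29 = 29
  cabin 3: 29 = 29
  cabin 4: 28 = 28
  cabin 5: 18 + 12 = 30
  cabin 6: 15 + 11 = 26
  cabin 7: 10 + 9 = 19
No arrangement into 6 cabins stays within capacity, so 7 is optimal.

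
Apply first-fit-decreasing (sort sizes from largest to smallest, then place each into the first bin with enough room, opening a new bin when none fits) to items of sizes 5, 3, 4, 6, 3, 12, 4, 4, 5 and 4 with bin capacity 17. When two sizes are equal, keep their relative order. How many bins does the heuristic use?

Sorted descending: 12, 6, 5, 5, 4, 4, 4, 4, 3, 3.
  12 → bin 1 (new)  [load 12/17]
  6 → bin 2 (new)  [load 6/17]
  5 → bin 1  [load 17/17]
  5 → bin 2  [load 11/17]
  4 → bin 2  [load 15/17]
  4 → bin 3 (new)  [load 4/17]
  4 → bin 3  [load 8/17]
  4 → bin 3  [load 12/17]
  3 → bin 3  [load 15/17]
  3 → bin 4 (new)  [load 3/17]
4 bins opened.

4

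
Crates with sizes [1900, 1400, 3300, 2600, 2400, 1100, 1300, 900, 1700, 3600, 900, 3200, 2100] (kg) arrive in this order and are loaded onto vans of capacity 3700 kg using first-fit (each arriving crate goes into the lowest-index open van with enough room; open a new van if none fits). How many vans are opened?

8

  1900 → van 1 (new)  [load 1900/3700]
  1400 → van 1  [load 3300/3700]
  3300 → van 2 (new)  [load 3300/3700]
  2600 → van 3 (new)  [load 2600/3700]
  2400 → van 4 (new)  [load 2400/3700]
  1100 → van 3  [load 3700/3700]
  1300 → van 4  [load 3700/3700]
  900 → van 5 (new)  [load 900/3700]
  1700 → van 5  [load 2600/3700]
  3600 → van 6 (new)  [load 3600/3700]
  900 → van 5  [load 3500/3700]
  3200 → van 7 (new)  [load 3200/3700]
  2100 → van 8 (new)  [load 2100/3700]
8 vans opened.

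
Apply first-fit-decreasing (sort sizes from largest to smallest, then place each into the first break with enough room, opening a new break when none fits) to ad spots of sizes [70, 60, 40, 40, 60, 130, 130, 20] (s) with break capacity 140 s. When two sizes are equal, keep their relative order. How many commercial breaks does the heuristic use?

Sorted descending: 130, 130, 70, 60, 60, 40, 40, 20.
  130 → break 1 (new)  [load 130/140]
  130 → break 2 (new)  [load 130/140]
  70 → break 3 (new)  [load 70/140]
  60 → break 3  [load 130/140]
  60 → break 4 (new)  [load 60/140]
  40 → break 4  [load 100/140]
  40 → break 4  [load 140/140]
  20 → break 5 (new)  [load 20/140]
5 commercial breaks opened.

5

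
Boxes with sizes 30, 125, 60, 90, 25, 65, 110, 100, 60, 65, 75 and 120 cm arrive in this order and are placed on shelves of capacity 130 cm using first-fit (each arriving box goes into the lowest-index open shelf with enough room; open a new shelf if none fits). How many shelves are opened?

9

  30 → shelf 1 (new)  [load 30/130]
  125 → shelf 2 (new)  [load 125/130]
  60 → shelf 1  [load 90/130]
  90 → shelf 3 (new)  [load 90/130]
  25 → shelf 1  [load 115/130]
  65 → shelf 4 (new)  [load 65/130]
  110 → shelf 5 (new)  [load 110/130]
  100 → shelf 6 (new)  [load 100/130]
  60 → shelf 4  [load 125/130]
  65 → shelf 7 (new)  [load 65/130]
  75 → shelf 8 (new)  [load 75/130]
  120 → shelf 9 (new)  [load 120/130]
9 shelves opened.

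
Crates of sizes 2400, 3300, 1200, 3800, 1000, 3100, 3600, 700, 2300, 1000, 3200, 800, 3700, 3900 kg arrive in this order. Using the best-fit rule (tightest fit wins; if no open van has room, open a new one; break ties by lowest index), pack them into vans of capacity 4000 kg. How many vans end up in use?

  2400 → van 1 (new)  [load 2400/4000]
  3300 → van 2 (new)  [load 3300/4000]
  1200 → van 1  [load 3600/4000]
  3800 → van 3 (new)  [load 3800/4000]
  1000 → van 4 (new)  [load 1000/4000]
  3100 → van 5 (new)  [load 3100/4000]
  3600 → van 6 (new)  [load 3600/4000]
  700 → van 2  [load 4000/4000]
  2300 → van 4  [load 3300/4000]
  1000 → van 7 (new)  [load 1000/4000]
  3200 → van 8 (new)  [load 3200/4000]
  800 → van 8  [load 4000/4000]
  3700 → van 9 (new)  [load 3700/4000]
  3900 → van 10 (new)  [load 3900/4000]
10 vans opened.

10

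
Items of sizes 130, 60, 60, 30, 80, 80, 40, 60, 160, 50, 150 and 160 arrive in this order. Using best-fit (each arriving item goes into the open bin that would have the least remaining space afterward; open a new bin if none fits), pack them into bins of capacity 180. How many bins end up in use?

7

  130 → bin 1 (new)  [load 130/180]
  60 → bin 2 (new)  [load 60/180]
  60 → bin 2  [load 120/180]
  30 → bin 1  [load 160/180]
  80 → bin 3 (new)  [load 80/180]
  80 → bin 3  [load 160/180]
  40 → bin 2  [load 160/180]
  60 → bin 4 (new)  [load 60/180]
  160 → bin 5 (new)  [load 160/180]
  50 → bin 4  [load 110/180]
  150 → bin 6 (new)  [load 150/180]
  160 → bin 7 (new)  [load 160/180]
7 bins opened.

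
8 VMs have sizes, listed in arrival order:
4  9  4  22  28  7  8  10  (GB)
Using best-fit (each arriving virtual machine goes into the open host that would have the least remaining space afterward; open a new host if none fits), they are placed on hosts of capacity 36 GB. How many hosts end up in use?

  4 → host 1 (new)  [load 4/36]
  9 → host 1  [load 13/36]
  4 → host 1  [load 17/36]
  22 → host 2 (new)  [load 22/36]
  28 → host 3 (new)  [load 28/36]
  7 → host 3  [load 35/36]
  8 → host 2  [load 30/36]
  10 → host 1  [load 27/36]
3 hosts opened.

3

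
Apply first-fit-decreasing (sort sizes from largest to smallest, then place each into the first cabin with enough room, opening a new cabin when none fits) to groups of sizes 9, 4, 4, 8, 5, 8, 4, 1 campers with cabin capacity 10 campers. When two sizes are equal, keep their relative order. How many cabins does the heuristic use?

Sorted descending: 9, 8, 8, 5, 4, 4, 4, 1.
  9 → cabin 1 (new)  [load 9/10]
  8 → cabin 2 (new)  [load 8/10]
  8 → cabin 3 (new)  [load 8/10]
  5 → cabin 4 (new)  [load 5/10]
  4 → cabin 4  [load 9/10]
  4 → cabin 5 (new)  [load 4/10]
  4 → cabin 5  [load 8/10]
  1 → cabin 1  [load 10/10]
5 cabins opened.

5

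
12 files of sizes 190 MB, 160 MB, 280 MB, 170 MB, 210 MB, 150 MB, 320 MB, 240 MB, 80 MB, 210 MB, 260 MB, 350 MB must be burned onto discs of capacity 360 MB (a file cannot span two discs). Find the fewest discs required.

9

Total = 350 + 320 + 280 + 260 + 240 + 210 + 210 + 190 + 170 + 160 + 150 + 80 = 2620 MB.
Lower bound: ⌈2620/360⌉ = 8 discs.
A packing using 9 discs:
  disc 1: 350 = 350
  disc 2: 320 = 320
  disc 3: 280 + 80 = 360
  disc 4: 260 = 260
  disc 5: 240 = 240
  disc 6: 210 + 150 = 360
  disc 7: 210 = 210
  disc 8: 190 + 170 = 360
  disc 9: 160 = 160
No arrangement into 8 discs stays within capacity, so 9 is optimal.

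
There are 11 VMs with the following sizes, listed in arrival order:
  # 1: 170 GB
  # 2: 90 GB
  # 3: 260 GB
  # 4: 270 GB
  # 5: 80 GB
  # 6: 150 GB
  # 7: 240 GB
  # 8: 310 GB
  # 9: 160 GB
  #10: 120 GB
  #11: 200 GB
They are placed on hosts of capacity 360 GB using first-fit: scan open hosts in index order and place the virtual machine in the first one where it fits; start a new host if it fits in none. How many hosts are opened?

7

  170 → host 1 (new)  [load 170/360]
  90 → host 1  [load 260/360]
  260 → host 2 (new)  [load 260/360]
  270 → host 3 (new)  [load 270/360]
  80 → host 1  [load 340/360]
  150 → host 4 (new)  [load 150/360]
  240 → host 5 (new)  [load 240/360]
  310 → host 6 (new)  [load 310/360]
  160 → host 4  [load 310/360]
  120 → host 5  [load 360/360]
  200 → host 7 (new)  [load 200/360]
7 hosts opened.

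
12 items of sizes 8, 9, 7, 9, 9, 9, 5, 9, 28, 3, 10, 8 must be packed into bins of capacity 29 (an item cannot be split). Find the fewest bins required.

4

Total = 28 + 10 + 9 + 9 + 9 + 9 + 9 + 8 + 8 + 7 + 5 + 3 = 114.
Lower bound: ⌈114/29⌉ = 4 bins.
A packing using 4 bins:
  bin 1: 28 = 28
  bin 2: 10 + 9 + 9 = 28
  bin 3: 9 + 9 + 8 + 3 = 29
  bin 4: 9 + 8 + 7 + 5 = 29
This matches the lower bound, so 4 is optimal.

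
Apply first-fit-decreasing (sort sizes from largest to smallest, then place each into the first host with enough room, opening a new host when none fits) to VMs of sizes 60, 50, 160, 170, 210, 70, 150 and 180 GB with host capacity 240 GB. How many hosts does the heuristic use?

5

Sorted descending: 210, 180, 170, 160, 150, 70, 60, 50.
  210 → host 1 (new)  [load 210/240]
  180 → host 2 (new)  [load 180/240]
  170 → host 3 (new)  [load 170/240]
  160 → host 4 (new)  [load 160/240]
  150 → host 5 (new)  [load 150/240]
  70 → host 3  [load 240/240]
  60 → host 2  [load 240/240]
  50 → host 4  [load 210/240]
5 hosts opened.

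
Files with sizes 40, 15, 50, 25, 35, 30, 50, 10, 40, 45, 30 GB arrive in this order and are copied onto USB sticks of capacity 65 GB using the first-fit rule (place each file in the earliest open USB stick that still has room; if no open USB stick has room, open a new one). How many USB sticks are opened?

7

  40 → USB stick 1 (new)  [load 40/65]
  15 → USB stick 1  [load 55/65]
  50 → USB stick 2 (new)  [load 50/65]
  25 → USB stick 3 (new)  [load 25/65]
  35 → USB stick 3  [load 60/65]
  30 → USB stick 4 (new)  [load 30/65]
  50 → USB stick 5 (new)  [load 50/65]
  10 → USB stick 1  [load 65/65]
  40 → USB stick 6 (new)  [load 40/65]
  45 → USB stick 7 (new)  [load 45/65]
  30 → USB stick 4  [load 60/65]
7 USB sticks opened.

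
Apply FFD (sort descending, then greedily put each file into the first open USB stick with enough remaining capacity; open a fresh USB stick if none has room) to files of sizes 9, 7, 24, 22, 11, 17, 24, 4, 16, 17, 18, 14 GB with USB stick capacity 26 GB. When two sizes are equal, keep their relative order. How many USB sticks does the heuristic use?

Sorted descending: 24, 24, 22, 18, 17, 17, 16, 14, 11, 9, 7, 4.
  24 → USB stick 1 (new)  [load 24/26]
  24 → USB stick 2 (new)  [load 24/26]
  22 → USB stick 3 (new)  [load 22/26]
  18 → USB stick 4 (new)  [load 18/26]
  17 → USB stick 5 (new)  [load 17/26]
  17 → USB stick 6 (new)  [load 17/26]
  16 → USB stick 7 (new)  [load 16/26]
  14 → USB stick 8 (new)  [load 14/26]
  11 → USB stick 8  [load 25/26]
  9 → USB stick 5  [load 26/26]
  7 → USB stick 4  [load 25/26]
  4 → USB stick 3  [load 26/26]
8 USB sticks opened.

8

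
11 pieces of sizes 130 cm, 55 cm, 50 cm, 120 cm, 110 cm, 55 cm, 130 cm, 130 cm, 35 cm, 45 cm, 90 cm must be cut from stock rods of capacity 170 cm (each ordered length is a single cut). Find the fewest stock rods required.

Total = 130 + 130 + 130 + 120 + 110 + 90 + 55 + 55 + 50 + 45 + 35 = 950 cm.
Lower bound: ⌈950/170⌉ = 6 stock rods.
A packing using 7 stock rods:
  stock rod 1: 130 + 35 = 165
  stock rod 2: 130 = 130
  stock rod 3: 130 = 130
  stock rod 4: 120 + 50 = 170
  stock rod 5: 110 + 55 = 165
  stock rod 6: 90 + 55 = 145
  stock rod 7: 45 = 45
No arrangement into 6 stock rods stays within capacity, so 7 is optimal.

7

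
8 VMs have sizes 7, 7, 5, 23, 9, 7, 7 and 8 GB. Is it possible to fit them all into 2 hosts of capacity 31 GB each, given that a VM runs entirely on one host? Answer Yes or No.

No

Total = 73 GB; ⌈73/31⌉ = 3.
At least 3 hosts are required, but only 2 are allowed.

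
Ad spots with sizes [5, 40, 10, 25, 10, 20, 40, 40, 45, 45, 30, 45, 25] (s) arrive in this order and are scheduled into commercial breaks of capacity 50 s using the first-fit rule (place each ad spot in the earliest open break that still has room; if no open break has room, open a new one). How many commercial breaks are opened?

  5 → break 1 (new)  [load 5/50]
  40 → break 1  [load 45/50]
  10 → break 2 (new)  [load 10/50]
  25 → break 2  [load 35/50]
  10 → break 2  [load 45/50]
  20 → break 3 (new)  [load 20/50]
  40 → break 4 (new)  [load 40/50]
  40 → break 5 (new)  [load 40/50]
  45 → break 6 (new)  [load 45/50]
  45 → break 7 (new)  [load 45/50]
  30 → break 3  [load 50/50]
  45 → break 8 (new)  [load 45/50]
  25 → break 9 (new)  [load 25/50]
9 commercial breaks opened.

9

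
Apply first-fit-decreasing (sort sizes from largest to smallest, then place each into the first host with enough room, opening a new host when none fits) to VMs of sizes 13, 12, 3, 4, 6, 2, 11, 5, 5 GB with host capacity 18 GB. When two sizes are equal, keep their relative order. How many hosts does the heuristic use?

Sorted descending: 13, 12, 11, 6, 5, 5, 4, 3, 2.
  13 → host 1 (new)  [load 13/18]
  12 → host 2 (new)  [load 12/18]
  11 → host 3 (new)  [load 11/18]
  6 → host 2  [load 18/18]
  5 → host 1  [load 18/18]
  5 → host 3  [load 16/18]
  4 → host 4 (new)  [load 4/18]
  3 → host 4  [load 7/18]
  2 → host 3  [load 18/18]
4 hosts opened.

4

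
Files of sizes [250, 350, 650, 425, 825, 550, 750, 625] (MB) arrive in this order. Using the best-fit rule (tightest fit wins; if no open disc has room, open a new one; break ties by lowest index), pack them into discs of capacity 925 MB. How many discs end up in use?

  250 → disc 1 (new)  [load 250/925]
  350 → disc 1  [load 600/925]
  650 → disc 2 (new)  [load 650/925]
  425 → disc 3 (new)  [load 425/925]
  825 → disc 4 (new)  [load 825/925]
  550 → disc 5 (new)  [load 550/925]
  750 → disc 6 (new)  [load 750/925]
  625 → disc 7 (new)  [load 625/925]
7 discs opened.

7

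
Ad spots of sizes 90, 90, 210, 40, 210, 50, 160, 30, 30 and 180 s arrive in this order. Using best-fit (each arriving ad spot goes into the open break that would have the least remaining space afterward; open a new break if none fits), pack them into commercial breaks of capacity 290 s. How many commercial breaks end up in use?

5

  90 → break 1 (new)  [load 90/290]
  90 → break 1  [load 180/290]
  210 → break 2 (new)  [load 210/290]
  40 → break 2  [load 250/290]
  210 → break 3 (new)  [load 210/290]
  50 → break 3  [load 260/290]
  160 → break 4 (new)  [load 160/290]
  30 → break 3  [load 290/290]
  30 → break 2  [load 280/290]
  180 → break 5 (new)  [load 180/290]
5 commercial breaks opened.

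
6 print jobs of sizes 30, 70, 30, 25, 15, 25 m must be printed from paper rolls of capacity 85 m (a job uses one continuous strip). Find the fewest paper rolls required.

Total = 70 + 30 + 30 + 25 + 25 + 15 = 195 m.
Lower bound: ⌈195/85⌉ = 3 paper rolls.
A packing using 3 paper rolls:
  roll 1: 70 + 15 = 85
  roll 2: 30 + 30 + 25 = 85
  roll 3: 25 = 25
This matches the lower bound, so 3 is optimal.

3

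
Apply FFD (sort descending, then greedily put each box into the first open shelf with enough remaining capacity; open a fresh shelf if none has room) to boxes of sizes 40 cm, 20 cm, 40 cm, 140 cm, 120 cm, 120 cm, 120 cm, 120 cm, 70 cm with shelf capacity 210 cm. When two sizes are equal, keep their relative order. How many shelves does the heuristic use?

Sorted descending: 140, 120, 120, 120, 120, 70, 40, 40, 20.
  140 → shelf 1 (new)  [load 140/210]
  120 → shelf 2 (new)  [load 120/210]
  120 → shelf 3 (new)  [load 120/210]
  120 → shelf 4 (new)  [load 120/210]
  120 → shelf 5 (new)  [load 120/210]
  70 → shelf 1  [load 210/210]
  40 → shelf 2  [load 160/210]
  40 → shelf 2  [load 200/210]
  20 → shelf 3  [load 140/210]
5 shelves opened.

5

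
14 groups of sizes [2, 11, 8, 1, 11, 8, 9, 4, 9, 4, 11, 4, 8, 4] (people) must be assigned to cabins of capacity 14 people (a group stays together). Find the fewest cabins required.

8

Total = 11 + 11 + 11 + 9 + 9 + 8 + 8 + 8 + 4 + 4 + 4 + 4 + 2 + 1 = 94 people.
Lower bound: ⌈94/14⌉ = 7 cabins.
Also, 8 groups each exceed 7 people, and no two of those can share a cabin, so at least 8 cabins are needed.
A packing using 8 cabins:
  cabin 1: 11 + 2 + 1 = 14
  cabin 2: 11 = 11
  cabin 3: 11 = 11
  cabin 4: 9 + 4 = 13
  cabin 5: 9 + 4 = 13
  cabin 6: 8 + 4 = 12
  cabin 7: 8 + 4 = 12
  cabin 8: 8 = 8
This matches the lower bound, so 8 is optimal.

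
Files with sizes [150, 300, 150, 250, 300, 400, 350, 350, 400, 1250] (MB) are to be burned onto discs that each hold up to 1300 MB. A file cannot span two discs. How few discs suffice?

Total = 1250 + 400 + 400 + 350 + 350 + 300 + 300 + 250 + 150 + 150 = 3900 MB.
Lower bound: ⌈3900/1300⌉ = 3 discs.
A packing using 4 discs:
  disc 1: 1250 = 1250
  disc 2: 400 + 400 + 350 + 150 = 1300
  disc 3: 350 + 300 + 300 + 250 = 1200
  disc 4: 150 = 150
No arrangement into 3 discs stays within capacity, so 4 is optimal.

4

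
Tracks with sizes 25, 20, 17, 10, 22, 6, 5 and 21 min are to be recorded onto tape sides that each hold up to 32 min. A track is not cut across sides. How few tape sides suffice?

Total = 25 + 22 + 21 + 20 + 17 + 10 + 6 + 5 = 126 min.
Lower bound: ⌈126/32⌉ = 4 tape sides.
Also, 5 tracks each exceed 16 min, and no two of those can share a side, so at least 5 tape sides are needed.
A packing using 5 tape sides:
  side 1: 25 + 6 = 31
  side 2: 22 + 10 = 32
  side 3: 21 + 5 = 26
  side 4: 20 = 20
  side 5: 17 = 17
This matches the lower bound, so 5 is optimal.

5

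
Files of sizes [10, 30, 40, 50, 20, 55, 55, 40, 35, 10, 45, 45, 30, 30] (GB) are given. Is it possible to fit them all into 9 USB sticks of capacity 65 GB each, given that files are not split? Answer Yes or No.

Yes

A valid assignment using 9 USB sticks:
  USB stick 1: 55 + 10 = 65
  USB stick 2: 55 + 10 = 65
  USB stick 3: 50 = 50
  USB stick 4: 45 + 20 = 65
  USB stick 5: 45 = 45
  USB stick 6: 40 = 40
  USB stick 7: 40 = 40
  USB stick 8: 35 + 30 = 65
  USB stick 9: 30 + 30 = 60
Every load is within 65 GB, so 9 USB sticks suffice.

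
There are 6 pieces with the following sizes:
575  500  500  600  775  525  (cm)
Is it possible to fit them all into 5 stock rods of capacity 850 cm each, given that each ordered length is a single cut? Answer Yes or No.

Total = 3475 cm; ⌈3475/850⌉ = 5.
6 pieces each exceed half the capacity and cannot share a stock rod, forcing at least 6 stock rods.
At least 6 stock rods are required, but only 5 are allowed.

No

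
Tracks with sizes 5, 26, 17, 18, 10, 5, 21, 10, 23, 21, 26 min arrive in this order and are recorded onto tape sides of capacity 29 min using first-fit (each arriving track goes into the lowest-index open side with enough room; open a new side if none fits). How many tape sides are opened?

8

  5 → side 1 (new)  [load 5/29]
  26 → side 2 (new)  [load 26/29]
  17 → side 1  [load 22/29]
  18 → side 3 (new)  [load 18/29]
  10 → side 3  [load 28/29]
  5 → side 1  [load 27/29]
  21 → side 4 (new)  [load 21/29]
  10 → side 5 (new)  [load 10/29]
  23 → side 6 (new)  [load 23/29]
  21 → side 7 (new)  [load 21/29]
  26 → side 8 (new)  [load 26/29]
8 tape sides opened.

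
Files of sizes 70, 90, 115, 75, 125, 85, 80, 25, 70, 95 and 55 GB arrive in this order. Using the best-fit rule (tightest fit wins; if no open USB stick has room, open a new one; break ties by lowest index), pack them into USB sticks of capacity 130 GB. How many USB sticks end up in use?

9

  70 → USB stick 1 (new)  [load 70/130]
  90 → USB stick 2 (new)  [load 90/130]
  115 → USB stick 3 (new)  [load 115/130]
  75 → USB stick 4 (new)  [load 75/130]
  125 → USB stick 5 (new)  [load 125/130]
  85 → USB stick 6 (new)  [load 85/130]
  80 → USB stick 7 (new)  [load 80/130]
  25 → USB stick 2  [load 115/130]
  70 → USB stick 8 (new)  [load 70/130]
  95 → USB stick 9 (new)  [load 95/130]
  55 → USB stick 4  [load 130/130]
9 USB sticks opened.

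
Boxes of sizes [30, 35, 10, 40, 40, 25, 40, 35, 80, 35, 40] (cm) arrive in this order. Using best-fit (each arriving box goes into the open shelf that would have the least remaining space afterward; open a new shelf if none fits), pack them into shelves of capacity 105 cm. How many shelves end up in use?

  30 → shelf 1 (new)  [load 30/105]
  35 → shelf 1  [load 65/105]
  10 → shelf 1  [load 75/105]
  40 → shelf 2 (new)  [load 40/105]
  40 → shelf 2  [load 80/105]
  25 → shelf 2  [load 105/105]
  40 → shelf 3 (new)  [load 40/105]
  35 → shelf 3  [load 75/105]
  80 → shelf 4 (new)  [load 80/105]
  35 → shelf 5 (new)  [load 35/105]
  40 → shelf 5  [load 75/105]
5 shelves opened.

5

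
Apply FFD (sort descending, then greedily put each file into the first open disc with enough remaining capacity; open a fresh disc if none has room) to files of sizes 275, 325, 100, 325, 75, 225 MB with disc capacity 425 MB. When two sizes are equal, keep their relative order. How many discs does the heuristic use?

Sorted descending: 325, 325, 275, 225, 100, 75.
  325 → disc 1 (new)  [load 325/425]
  325 → disc 2 (new)  [load 325/425]
  275 → disc 3 (new)  [load 275/425]
  225 → disc 4 (new)  [load 225/425]
  100 → disc 1  [load 425/425]
  75 → disc 2  [load 400/425]
4 discs opened.

4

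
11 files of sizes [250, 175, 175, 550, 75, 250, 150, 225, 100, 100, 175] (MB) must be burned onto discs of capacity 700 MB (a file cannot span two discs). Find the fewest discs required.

4

Total = 550 + 250 + 250 + 225 + 175 + 175 + 175 + 150 + 100 + 100 + 75 = 2225 MB.
Lower bound: ⌈2225/700⌉ = 4 discs.
A packing using 4 discs:
  disc 1: 550 + 150 = 700
  disc 2: 250 + 250 + 175 = 675
  disc 3: 225 + 175 + 175 + 100 = 675
  disc 4: 100 + 75 = 175
This matches the lower bound, so 4 is optimal.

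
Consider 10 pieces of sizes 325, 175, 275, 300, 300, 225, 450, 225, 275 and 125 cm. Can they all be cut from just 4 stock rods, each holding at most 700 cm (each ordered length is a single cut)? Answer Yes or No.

Yes

A valid assignment using 4 stock rods:
  stock rod 1: 450 + 225 = 675
  stock rod 2: 325 + 300 = 625
  stock rod 3: 300 + 275 + 125 = 700
  stock rod 4: 275 + 225 + 175 = 675
Every load is within 700 cm, so 4 stock rods suffice.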